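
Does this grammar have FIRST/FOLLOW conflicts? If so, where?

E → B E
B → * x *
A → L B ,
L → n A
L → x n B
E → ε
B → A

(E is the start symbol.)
A FIRST/FOLLOW conflict occurs when a non-terminal N has a nullable alternative N → β (β ⇒* ε) and another alternative N → α with FIRST(α) ∩ FOLLOW(N) ≠ ∅: on such a lookahead the parser cannot decide between expanding α and letting N vanish via β.

Nullable non-terminals: E.
FIRST sets used below: FIRST(B) = { '*', 'n', 'x' }

E: nullable alternative(s) E → ε; FOLLOW(E) = { $ }
  E → B E: FIRST \ {ε} = { '*', 'n', 'x' } — disjoint from FOLLOW(E)
  E → ε: FIRST \ {ε} = { } — this is the only nullable alternative, skip

A, B, L have no nullable alternative, so no FIRST/FOLLOW check is needed there.

No FIRST/FOLLOW conflicts found.

Answer: No FIRST/FOLLOW conflicts.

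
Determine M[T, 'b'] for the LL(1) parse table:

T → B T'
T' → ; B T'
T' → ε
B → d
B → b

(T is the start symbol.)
To find M[T, 'b'], we find productions for T where 'b' is in the predict set (PREDICT(N → α) = (FIRST(α) \ {ε}) ∪ (FOLLOW(N) if α ⇒* ε)).

Relevant sets:
  FIRST(B) = { 'b', 'd' }

T → B T': PREDICT = { 'b', 'd' }
  'b' is in predict set, so this production goes in M[T, 'b']

M[T, 'b'] = T → B T'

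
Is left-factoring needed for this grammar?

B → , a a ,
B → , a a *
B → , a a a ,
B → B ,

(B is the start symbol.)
Left-factoring is needed when two productions for the same non-terminal
share a common prefix on the right-hand side.

Productions for B:
  B → , a a ,
  B → , a a *
  B → , a a a ,
  B → B ,

Found common prefix ', a a' in productions for B

Answer: Yes, B has productions with common prefix ', a a'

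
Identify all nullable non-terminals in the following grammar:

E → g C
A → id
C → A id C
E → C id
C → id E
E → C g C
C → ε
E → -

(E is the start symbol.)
{ 'C' }

ε-productions: C → ε
So C is immediately nullable.
No further non-terminal can be added: every production for the remaining non-terminals contains a terminal or a non-nullable non-terminal.
Nullable = { 'C' }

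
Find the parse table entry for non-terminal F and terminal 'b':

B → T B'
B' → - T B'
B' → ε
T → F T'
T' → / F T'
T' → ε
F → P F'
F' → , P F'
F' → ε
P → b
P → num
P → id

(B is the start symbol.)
F → P F'

To find M[F, 'b'], we find productions for F where 'b' is in the predict set (PREDICT(N → α) = (FIRST(α) \ {ε}) ∪ (FOLLOW(N) if α ⇒* ε)).

Relevant sets:
  FIRST(P) = { 'b', 'id', 'num' }

F → P F': PREDICT = { 'b', 'id', 'num' }
  'b' is in predict set, so this production goes in M[F, 'b']

M[F, 'b'] = F → P F'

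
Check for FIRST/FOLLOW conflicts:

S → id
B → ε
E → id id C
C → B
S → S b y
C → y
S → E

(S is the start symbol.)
No FIRST/FOLLOW conflicts.

A FIRST/FOLLOW conflict occurs when a non-terminal N has a nullable alternative N → β (β ⇒* ε) and another alternative N → α with FIRST(α) ∩ FOLLOW(N) ≠ ∅: on such a lookahead the parser cannot decide between expanding α and letting N vanish via β.

Nullable non-terminals: B, C.
FIRST sets used below: FIRST(B) = { ε }
B has a nullable alternative but only one production, so nothing to check.

C: nullable alternative(s) C → B; FOLLOW(C) = { $, 'b' }
  C → B: FIRST \ {ε} = { } — this is the only nullable alternative, skip
  C → y: FIRST \ {ε} = { 'y' } — disjoint from FOLLOW(C)

E, S have no nullable alternative, so no FIRST/FOLLOW check is needed there.

No FIRST/FOLLOW conflicts found.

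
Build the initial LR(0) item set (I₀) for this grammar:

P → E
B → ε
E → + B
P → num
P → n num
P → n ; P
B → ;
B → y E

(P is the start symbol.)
First, augment the grammar with P' → P
I₀ = CLOSURE({ [P' → . P] }):
  [P' → . P] has the dot before P: add [P → . E], [P → . num], [P → . n num], [P → . n ; P]
  [P → . E] has the dot before E: add [E → . + B]
No further items can be added.

I₀ = { [E → . + B], [P → . E], [P → . n ; P], [P → . n num], [P → . num], [P' → . P] }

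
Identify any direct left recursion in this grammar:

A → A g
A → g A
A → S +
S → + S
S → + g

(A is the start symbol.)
Yes, A is left-recursive

Direct left recursion occurs when N → N α for some non-terminal N (the right-hand side begins with the left-hand side itself).

A → A g: LEFT RECURSIVE (starts with A)
A → g A: starts with g
A → S +: starts with S
S → + S: starts with '+'
S → + g: starts with '+'

The grammar has direct left recursion on: A.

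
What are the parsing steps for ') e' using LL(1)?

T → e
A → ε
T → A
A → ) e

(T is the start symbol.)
Stack is shown with the top on the left.

Stack  Input  Action
--------------------
T $    ) e $  output T → A
A $    ) e $  output A → ) e
) e $  ) e $  match ')'
e $    e $    match 'e'
$      $      accept

The string is accepted.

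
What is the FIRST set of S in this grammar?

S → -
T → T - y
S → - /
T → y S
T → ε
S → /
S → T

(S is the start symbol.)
To compute FIRST(S), examine every production with S on the left-hand side, reading each right-hand side left to right until a non-nullable symbol is reached.

FIRST sets of the other non-terminals involved (by the same procedure, iterated to a fixed point):
  FIRST(T) = { '-', 'y', ε }

From S → -:
  - '-' is a terminal: add '-' and stop
From S → - /:
  - '-' is a terminal: add '-' and stop
From S → /:
  - '/' is a terminal: add '/' and stop
From S → T:
  - T is a non-terminal: add FIRST(T) \ {ε} = { '-', 'y' }
    T is nullable and nothing follows, so the whole right-hand side can vanish: ε ∈ FIRST(S)

Collecting: FIRST(S) = { '-', '/', 'y', ε }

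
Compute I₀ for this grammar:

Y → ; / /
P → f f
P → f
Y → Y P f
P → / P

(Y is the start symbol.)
{ [Y → . ; / /], [Y → . Y P f], [Y' → . Y] }

First, augment the grammar with Y' → Y
I₀ = CLOSURE({ [Y' → . Y] }):
  [Y' → . Y] has the dot before Y: add [Y → . ; / /], [Y → . Y P f]
No further items can be added.

I₀ = { [Y → . ; / /], [Y → . Y P f], [Y' → . Y] }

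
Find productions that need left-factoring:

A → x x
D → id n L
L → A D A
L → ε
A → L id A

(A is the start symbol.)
Left-factoring is needed when two productions for the same non-terminal
share a common prefix on the right-hand side.

Productions for A:
  A → x x
  A → L id A
Productions for L:
  L → A D A
  L → ε

No common prefixes found.

Answer: No, left-factoring is not needed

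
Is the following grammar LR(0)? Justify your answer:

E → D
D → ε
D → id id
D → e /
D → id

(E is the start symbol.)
No. Shift-reduce conflict between [D → .] and [D → . e /]

A grammar is LR(0) if no state in the canonical LR(0) collection has:
  - both a shift item (dot before a terminal) and a complete item (shift-reduce conflict), or
  - two or more complete items (reduce-reduce conflict; the accept item [E' → E .] counts as a complete item here).

Augment with E' → E and build the canonical LR(0) collection (I0 = CLOSURE({[E' → . E]}), then GOTO on every symbol after a dot until no new states appear). It has 7 states:
  I0: { [D → . e /], [D → . id id], [D → . id], [D → .], [E → . D], [E' → . E] }  — shift, reduce
  I1: { [E → D .] }  — reduce
  I2: { [E' → E .] }  — accept
  I3: { [D → e . /] }  — shift
  I4: { [D → id . id], [D → id .] }  — shift, reduce
  I5: { [D → id id .] }  — reduce
  I6: { [D → e / .] }  — reduce

Conflict in state I0:
  Shift-reduce conflict between [D → .] and [D → . e /]
So the grammar is NOT LR(0).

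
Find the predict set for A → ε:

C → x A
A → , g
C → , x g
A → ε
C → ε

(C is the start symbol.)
PREDICT(A → ε) = (FIRST(RHS) \ {ε}) ∪ (FOLLOW(A) if ε ∈ FIRST(RHS), i.e. RHS ⇒* ε)
The right-hand side is ε (FIRST(ε) = { ε }), so the predict set is FOLLOW(A) = { $ }
PREDICT(A → ε) = { $ }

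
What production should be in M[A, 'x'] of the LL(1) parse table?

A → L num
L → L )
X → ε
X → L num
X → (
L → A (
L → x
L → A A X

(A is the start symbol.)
A → L num

To find M[A, 'x'], we find productions for A where 'x' is in the predict set (PREDICT(N → α) = (FIRST(α) \ {ε}) ∪ (FOLLOW(N) if α ⇒* ε)).

Relevant sets:
  FIRST(L) = { 'x' }

A → L num: PREDICT = { 'x' }
  'x' is in predict set, so this production goes in M[A, 'x']

M[A, 'x'] = A → L num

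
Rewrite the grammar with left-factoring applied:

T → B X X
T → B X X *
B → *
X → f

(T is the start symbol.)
Left-factoring transforms A → αβ₁ | αβ₂ into A → αA' and A' → β₁ | β₂
(α is the longest common prefix among the alternatives). Repeat until
no nonterminal has two alternatives with a common prefix.

Round 1: T has alternatives sharing prefix 'B X X'. Introduce T': T → B X X T'
  Add: T' → ε
  Add: T' → *

No remaining common prefixes — done.

Resulting grammar:
T → B X X T'
T' → ε
T' → *
B → *
X → f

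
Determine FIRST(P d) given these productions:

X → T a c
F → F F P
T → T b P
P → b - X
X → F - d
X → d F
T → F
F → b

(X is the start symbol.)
FIRST sets of the non-terminals involved (from the grammar, by fixed-point iteration):
  FIRST(P) = { 'b' }

To compute FIRST(P d), process the symbols left to right:
Symbol P is a non-terminal. Add FIRST(P) \ {ε} = { 'b' }
P is not nullable (ε ∉ FIRST(P)), so stop here.
FIRST(P d) = { 'b' }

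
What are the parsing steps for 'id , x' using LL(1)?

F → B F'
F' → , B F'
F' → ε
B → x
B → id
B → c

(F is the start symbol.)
LL(1) parsing maintains a stack (initially the start symbol over $) and the input. At each step: if the stack top is a terminal, match it against the current input token; if it is a non-terminal N, replace it with the RHS of M[N, lookahead] (the unique production whose predict set contains the lookahead).

Stack is shown with the top on the left.

Stack     Input     Action
--------------------------
F $       id , x $  output F → B F'
B F' $    id , x $  output B → id
id F' $   id , x $  match 'id'
F' $      , x $     output F' → , B F'
, B F' $  , x $     match ','
B F' $    x $       output B → x
x F' $    x $       match 'x'
F' $      $         output F' → ε
$         $         accept

The string is accepted.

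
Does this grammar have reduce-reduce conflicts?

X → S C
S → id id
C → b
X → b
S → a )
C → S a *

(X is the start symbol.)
No reduce-reduce conflicts

Augment with X' → X and build the canonical LR(0) collection (I0 = CLOSURE({[X' → . X]}), then GOTO on every symbol after a dot until no new states appear). It has 13 states:
  I0: { [S → . a )], [S → . id id], [X → . S C], [X → . b], [X' → . X] }  — shift
  I1: { [C → . S a *], [C → . b], [S → . a )], [S → . id id], [X → S . C] }  — shift
  I2: { [X' → X .] }  — accept
  I3: { [S → a . )] }  — shift
  I4: { [X → b .] }  — reduce
  I5: { [S → id . id] }  — shift
  I6: { [S → id id .] }  — reduce
  I7: { [S → a ) .] }  — reduce
  I8: { [X → S C .] }  — reduce
  I9: { [C → S . a *] }  — shift
  I10: { [C → b .] }  — reduce
  I11: { [C → S a . *] }  — shift
  I12: { [C → S a * .] }  — reduce

No state contains more than one complete item.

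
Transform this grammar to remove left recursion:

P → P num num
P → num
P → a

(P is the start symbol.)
P → num P'
P → a P'
P' → num num P'
P' → ε

P is directly left-recursive. The standard transformation for
  A → A α₁ | ... | A α_m | β₁ | ... | β_n
is
  A  → β₁ A' | ... | β_n A'
  A' → α₁ A' | ... | α_m A' | ε

P → num becomes P → num P'
P → a becomes P → a P'
P → P num num becomes P' → num num P'
Add P' → ε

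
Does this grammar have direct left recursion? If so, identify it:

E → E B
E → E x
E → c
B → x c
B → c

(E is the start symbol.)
Direct left recursion occurs when N → N α for some non-terminal N (the right-hand side begins with the left-hand side itself).

E → E B: LEFT RECURSIVE (starts with E)
E → E x: LEFT RECURSIVE (starts with E)
E → c: starts with c
B → x c: starts with x
B → c: starts with c

The grammar has direct left recursion on: E.

Answer: Yes, E is left-recursive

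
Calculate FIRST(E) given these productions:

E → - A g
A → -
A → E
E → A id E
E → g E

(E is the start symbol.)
To compute FIRST(E), examine every production with E on the left-hand side, reading each right-hand side left to right until a non-nullable symbol is reached.

FIRST sets of the other non-terminals involved (by the same procedure, iterated to a fixed point):
  FIRST(A) = { '-', 'g' }

From E → - A g:
  - '-' is a terminal: add '-' and stop
From E → A id E:
  - A is a non-terminal: add FIRST(A) \ {ε} = { '-', 'g' }
    A is not nullable, so stop
From E → g E:
  - g is a terminal: add 'g' and stop

Collecting: FIRST(E) = { '-', 'g' }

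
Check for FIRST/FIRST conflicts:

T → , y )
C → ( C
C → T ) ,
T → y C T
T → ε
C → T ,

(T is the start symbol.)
Yes. C → T ')' ',' / C → T ',' on { ',', 'y' }

A FIRST/FIRST conflict occurs when two productions N → α and N → β for the same non-terminal have FIRST(α) ∩ FIRST(β) ≠ ∅ (with ε ∈ FIRST of a nullable right-hand side, so two nullable alternatives also conflict).

FIRST sets of the non-terminals at (or reachable through a nullable prefix from) the front of some alternative:
  FIRST(T) = { ',', 'y', ε }

Productions for T:
  T → , y ): FIRST = { ',' }
  T → y C T: FIRST = { 'y' }
  T → ε: FIRST = { ε }
Productions for C:
  C → ( C: FIRST = { '(' }
  C → T ) ,: FIRST = { ')', ',', 'y' }
  C → T ,: FIRST = { ',', 'y' }

Conflict for C: C → T ) , and C → T ,
  Overlap: { ',', 'y' }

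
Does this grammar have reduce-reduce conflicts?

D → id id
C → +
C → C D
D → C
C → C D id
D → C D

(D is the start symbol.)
Yes — I6: [C → C D .] vs [D → C D .]

A reduce-reduce conflict occurs when an LR(0) state has two complete items [A → α .] and [B → β .] — both call for a reduction, and with no lookahead the parser cannot choose between them.

Augment with D' → D and build the canonical LR(0) collection (I0 = CLOSURE({[D' → . D]}), then GOTO on every symbol after a dot until no new states appear). It has 8 states:
  I0: { [C → . +], [C → . C D id], [C → . C D], [D → . C D], [D → . C], [D → . id id], [D' → . D] }  — shift
  I1: { [C → + .] }  — reduce
  I2: { [C → . +], [C → . C D id], [C → . C D], [C → C . D id], [C → C . D], [D → . C D], [D → . C], [D → . id id], [D → C . D], [D → C .] }  — shift, reduce
  I3: { [D' → D .] }  — accept
  I4: { [D → id . id] }  — shift
  I5: { [D → id id .] }  — reduce
  I6: { [C → C D . id], [C → C D .], [D → C D .] }  — shift, 2 reduces
  I7: { [C → C D id .] }  — reduce

I6 contains complete items [C → C D .], [D → C D .] — reduce-reduce conflict.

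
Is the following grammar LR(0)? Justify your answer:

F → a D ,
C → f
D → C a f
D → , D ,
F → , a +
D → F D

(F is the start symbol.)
Yes, the grammar is LR(0)

Augment with F' → F and build the canonical LR(0) collection (I0 = CLOSURE({[F' → . F]}), then GOTO on every symbol after a dot until no new states appear). It has 18 states:
  I0: { [F → . , a +], [F → . a D ,], [F' → . F] }  — shift
  I1: { [F → , . a +] }  — shift
  I2: { [F' → F .] }  — accept
  I3: { [C → . f], [D → . , D ,], [D → . C a f], [D → . F D], [F → . , a +], [F → . a D ,], [F → a . D ,] }  — shift
  I4: { [C → . f], [D → , . D ,], [D → . , D ,], [D → . C a f], [D → . F D], [F → , . a +], [F → . , a +], [F → . a D ,] }  — shift
  I5: { [D → C . a f] }  — shift
  I6: { [F → a D . ,] }  — shift
  I7: { [C → . f], [D → . , D ,], [D → . C a f], [D → . F D], [D → F . D], [F → . , a +], [F → . a D ,] }  — shift
  I8: { [C → f .] }  — reduce
  I9: { [D → F D .] }  — reduce
  I10: { [F → a D , .] }  — reduce
  I11: { [D → C a . f] }  — shift
  I12: { [D → C a f .] }  — reduce
  I13: { [D → , D . ,] }  — shift
  I14: { [C → . f], [D → . , D ,], [D → . C a f], [D → . F D], [F → , a . +], [F → . , a +], [F → . a D ,], [F → a . D ,] }  — shift
  I15: { [F → , a + .] }  — reduce
  I16: { [D → , D , .] }  — reduce
  I17: { [F → , a . +] }  — shift

Every state is either a pure shift/goto state or contains exactly one complete item and nothing to shift — no conflicts. The grammar is LR(0).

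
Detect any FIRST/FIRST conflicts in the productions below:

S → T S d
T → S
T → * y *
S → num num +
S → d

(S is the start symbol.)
A FIRST/FIRST conflict occurs when two productions N → α and N → β for the same non-terminal have FIRST(α) ∩ FIRST(β) ≠ ∅ (with ε ∈ FIRST of a nullable right-hand side, so two nullable alternatives also conflict).

FIRST sets of the non-terminals at (or reachable through a nullable prefix from) the front of some alternative:
  FIRST(T) = { '*', 'd', 'num' }
  FIRST(S) = { '*', 'd', 'num' }

Productions for S:
  S → T S d: FIRST = { '*', 'd', 'num' }
  S → num num +: FIRST = { 'num' }
  S → d: FIRST = { 'd' }
Productions for T:
  T → S: FIRST = { '*', 'd', 'num' }
  T → * y *: FIRST = { '*' }

Conflict for S: S → T S d and S → num num +
  Overlap: { 'num' }
Conflict for S: S → T S d and S → d
  Overlap: { 'd' }
Conflict for T: T → S and T → * y *
  Overlap: { '*' }

Answer: Yes. S → T S d / S → num num '+' on { 'num' }; S → T S d / S → d on { 'd' }; T → S / T → '*' y '*' on { '*' }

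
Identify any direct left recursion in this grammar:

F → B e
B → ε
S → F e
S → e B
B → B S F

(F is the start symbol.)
Yes, B is left-recursive

Direct left recursion occurs when N → N α for some non-terminal N (the right-hand side begins with the left-hand side itself).

F → B e: starts with B
B → ε: starts with ε
S → F e: starts with F
S → e B: starts with e
B → B S F: LEFT RECURSIVE (starts with B)

The grammar has direct left recursion on: B.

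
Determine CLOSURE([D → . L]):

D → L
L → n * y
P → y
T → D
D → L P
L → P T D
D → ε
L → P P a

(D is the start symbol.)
To compute CLOSURE, for each item [A → α.Bβ] where B is a non-terminal, add [B → .γ] for all productions B → γ; repeat for the newly added items until nothing changes.

Start with: [D → . L]
  [D → . L] has the dot before L: add [L → . n * y], [L → . P T D], [L → . P P a]
  [L → . P T D] has the dot before P: add [P → . y]
No further items can be added.

CLOSURE = { [D → . L], [L → . P P a], [L → . P T D], [L → . n * y], [P → . y] }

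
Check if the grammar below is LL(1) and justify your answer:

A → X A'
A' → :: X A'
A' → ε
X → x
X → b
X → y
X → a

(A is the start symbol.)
A grammar is LL(1) if for each non-terminal N with multiple productions, the predict sets of those productions are pairwise disjoint, where PREDICT(N → α) = (FIRST(α) \ {ε}) ∪ (FOLLOW(N) if α ⇒* ε).

Relevant sets:
  FOLLOW(A') = { $ }

For A':
  PREDICT(A' → :: X A') = { '::' }
  PREDICT(A' → ε) = { $ }
For X:
  PREDICT(X → x) = { 'x' }
  PREDICT(X → b) = { 'b' }
  PREDICT(X → y) = { 'y' }
  PREDICT(X → a) = { 'a' }
A has a single production, so nothing to check there.

All predict sets are disjoint. The grammar IS LL(1).

Answer: Yes, the grammar is LL(1).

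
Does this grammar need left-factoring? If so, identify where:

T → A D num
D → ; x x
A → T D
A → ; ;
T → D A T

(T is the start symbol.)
No, left-factoring is not needed

Left-factoring is needed when two productions for the same non-terminal
share a common prefix on the right-hand side.

Productions for T:
  T → A D num
  T → D A T
Productions for A:
  A → T D
  A → ; ;

No common prefixes found.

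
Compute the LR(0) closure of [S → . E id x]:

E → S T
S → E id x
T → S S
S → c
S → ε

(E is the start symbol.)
Start with: [S → . E id x]
  [S → . E id x] has the dot before E: add [E → . S T]
  [E → . S T] has the dot before S: add [S → . c], [S → .]
No further items can be added.

CLOSURE = { [E → . S T], [S → . E id x], [S → . c], [S → .] }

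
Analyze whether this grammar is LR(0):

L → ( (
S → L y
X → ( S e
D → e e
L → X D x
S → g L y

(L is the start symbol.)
No. Shift-reduce conflict between [L → ( ( .] and [L → . ( (]

A grammar is LR(0) if no state in the canonical LR(0) collection has:
  - both a shift item (dot before a terminal) and a complete item (shift-reduce conflict), or
  - two or more complete items (reduce-reduce conflict; the accept item [L' → L .] counts as a complete item here).

Augment with L' → L and build the canonical LR(0) collection (I0 = CLOSURE({[L' → . L]}), then GOTO on every symbol after a dot until no new states appear). It has 16 states:
  I0: { [L → . ( (], [L → . X D x], [L' → . L], [X → . ( S e] }  — shift
  I1: { [L → ( . (], [L → . ( (], [L → . X D x], [S → . L y], [S → . g L y], [X → ( . S e], [X → . ( S e] }  — shift
  I2: { [L' → L .] }  — accept
  I3: { [D → . e e], [L → X . D x] }  — shift
  I4: { [L → X D . x] }  — shift
  I5: { [D → e . e] }  — shift
  I6: { [D → e e .] }  — reduce
  I7: { [L → X D x .] }  — reduce
  I8: { [L → ( ( .], [L → ( . (], [L → . ( (], [L → . X D x], [S → . L y], [S → . g L y], [X → ( . S e], [X → . ( S e] }  — shift, reduce
  I9: { [S → L . y] }  — shift
  I10: { [X → ( S . e] }  — shift
  I11: { [L → . ( (], [L → . X D x], [S → g . L y], [X → . ( S e] }  — shift
  I12: { [S → g L . y] }  — shift
  I13: { [S → g L y .] }  — reduce
  I14: { [X → ( S e .] }  — reduce
  I15: { [S → L y .] }  — reduce

Conflict in state I8:
  Shift-reduce conflict between [L → ( ( .] and [L → . ( (]
So the grammar is NOT LR(0).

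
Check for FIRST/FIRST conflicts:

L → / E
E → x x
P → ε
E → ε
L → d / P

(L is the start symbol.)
A FIRST/FIRST conflict occurs when two productions N → α and N → β for the same non-terminal have FIRST(α) ∩ FIRST(β) ≠ ∅ (with ε ∈ FIRST of a nullable right-hand side, so two nullable alternatives also conflict).

Productions for L:
  L → / E: FIRST = { '/' }
  L → d / P: FIRST = { 'd' }
Productions for E:
  E → x x: FIRST = { 'x' }
  E → ε: FIRST = { ε }
P has only one production, so no FIRST/FIRST conflict is possible there.

All alternatives of each non-terminal have pairwise disjoint FIRST sets.

Answer: No FIRST/FIRST conflicts.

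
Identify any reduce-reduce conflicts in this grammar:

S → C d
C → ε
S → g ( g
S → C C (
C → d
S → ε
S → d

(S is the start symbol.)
Yes — I0: [C → .] vs [S → .]; I3: [C → d .] vs [S → d .]; I8: [C → d .] vs [S → C d .]

A reduce-reduce conflict occurs when an LR(0) state has two complete items [A → α .] and [B → β .] — both call for a reduction, and with no lookahead the parser cannot choose between them.

Augment with S' → S and build the canonical LR(0) collection (I0 = CLOSURE({[S' → . S]}), then GOTO on every symbol after a dot until no new states appear). It has 10 states:
  I0: { [C → . d], [C → .], [S → . C C (], [S → . C d], [S → . d], [S → . g ( g], [S → .], [S' → . S] }  — shift, 2 reduces
  I1: { [C → . d], [C → .], [S → C . C (], [S → C . d] }  — shift, reduce
  I2: { [S' → S .] }  — accept
  I3: { [C → d .], [S → d .] }  — 2 reduces
  I4: { [S → g . ( g] }  — shift
  I5: { [S → g ( . g] }  — shift
  I6: { [S → g ( g .] }  — reduce
  I7: { [S → C C . (] }  — shift
  I8: { [C → d .], [S → C d .] }  — 2 reduces
  I9: { [S → C C ( .] }  — reduce

I0 contains complete items [C → .], [S → .] — reduce-reduce conflict.
I3 contains complete items [C → d .], [S → d .] — reduce-reduce conflict.
I8 contains complete items [C → d .], [S → C d .] — reduce-reduce conflict.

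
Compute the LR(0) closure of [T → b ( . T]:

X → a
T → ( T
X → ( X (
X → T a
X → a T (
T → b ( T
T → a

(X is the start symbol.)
{ [T → . ( T], [T → . a], [T → . b ( T], [T → b ( . T] }

Start with: [T → b ( . T]
  [T → b ( . T] has the dot before T: add [T → . ( T], [T → . b ( T], [T → . a]
No further items can be added.

CLOSURE = { [T → . ( T], [T → . a], [T → . b ( T], [T → b ( . T] }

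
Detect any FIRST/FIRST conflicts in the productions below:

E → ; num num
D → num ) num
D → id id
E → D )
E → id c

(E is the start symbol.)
A FIRST/FIRST conflict occurs when two productions N → α and N → β for the same non-terminal have FIRST(α) ∩ FIRST(β) ≠ ∅ (with ε ∈ FIRST of a nullable right-hand side, so two nullable alternatives also conflict).

FIRST sets of the non-terminals at (or reachable through a nullable prefix from) the front of some alternative:
  FIRST(D) = { 'id', 'num' }

Productions for E:
  E → ; num num: FIRST = { ';' }
  E → D ): FIRST = { 'id', 'num' }
  E → id c: FIRST = { 'id' }
Productions for D:
  D → num ) num: FIRST = { 'num' }
  D → id id: FIRST = { 'id' }

Conflict for E: E → D ) and E → id c
  Overlap: { 'id' }

Answer: Yes. E → D ')' / E → id c on { 'id' }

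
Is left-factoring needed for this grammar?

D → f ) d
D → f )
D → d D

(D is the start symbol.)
Left-factoring is needed when two productions for the same non-terminal
share a common prefix on the right-hand side.

Productions for D:
  D → f ) d
  D → f )
  D → d D

Found common prefix 'f )' in productions for D

Answer: Yes, D has productions with common prefix 'f )'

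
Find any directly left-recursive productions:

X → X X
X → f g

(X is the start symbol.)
Yes, X is left-recursive

X → X X: LEFT RECURSIVE (starts with X)
X → f g: starts with f

The grammar has direct left recursion on: X.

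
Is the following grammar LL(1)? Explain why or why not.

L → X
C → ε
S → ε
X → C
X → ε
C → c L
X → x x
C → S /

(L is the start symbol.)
No. Predict set conflict for X: { $ }

A grammar is LL(1) if for each non-terminal N with multiple productions, the predict sets of those productions are pairwise disjoint, where PREDICT(N → α) = (FIRST(α) \ {ε}) ∪ (FOLLOW(N) if α ⇒* ε).

Relevant sets:
  FIRST(S) = { ε }
  FIRST(C) = { '/', 'c', ε }
  FOLLOW(C) = { $ }
  FOLLOW(X) = { $ }

For C:
  PREDICT(C → ε) = { $ }
  PREDICT(C → c L) = { 'c' }
  PREDICT(C → S '/') = { '/' }
For X:
  PREDICT(X → C) = { $, '/', 'c' }
  PREDICT(X → ε) = { $ }
  PREDICT(X → x x) = { 'x' }
L, S have a single production, so nothing to check there.

Conflict found: Predict set conflict for X: { $ }
The grammar is NOT LL(1).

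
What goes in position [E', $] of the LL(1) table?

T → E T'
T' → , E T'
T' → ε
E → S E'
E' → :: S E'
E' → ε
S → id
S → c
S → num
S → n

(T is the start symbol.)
To find M[E', $], we find productions for E' where $ is in the predict set (PREDICT(N → α) = (FIRST(α) \ {ε}) ∪ (FOLLOW(N) if α ⇒* ε)).

Relevant sets:
  FOLLOW(E') = { $, ',' }

E' → :: S E': PREDICT = { '::' }
E' → ε: PREDICT = { $, ',' }
  $ is in predict set, so this production goes in M[E', $]

M[E', $] = E' → ε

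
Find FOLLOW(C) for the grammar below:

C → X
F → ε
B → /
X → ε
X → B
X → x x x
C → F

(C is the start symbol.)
{ $ }

C is the start symbol, so $ ∈ FOLLOW(C).
C does not occur on any right-hand side.

Taking the union: FOLLOW(C) = { $ }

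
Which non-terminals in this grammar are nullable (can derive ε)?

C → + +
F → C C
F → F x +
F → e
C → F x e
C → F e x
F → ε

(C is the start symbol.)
{ 'F' }

ε-productions: F → ε
So F is immediately nullable.
No further non-terminal can be added: every production for the remaining non-terminals contains a terminal or a non-nullable non-terminal.
Nullable = { 'F' }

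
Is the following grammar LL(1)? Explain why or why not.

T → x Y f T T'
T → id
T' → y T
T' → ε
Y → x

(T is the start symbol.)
Relevant sets:
  FOLLOW(T') = { $, 'y' }

For T:
  PREDICT(T → x Y f T T') = { 'x' }
  PREDICT(T → id) = { 'id' }
For T':
  PREDICT(T' → y T) = { 'y' }
  PREDICT(T' → ε) = { $, 'y' }
Y has a single production, so nothing to check there.

Conflict found: Predict set conflict for T': { 'y' }
The grammar is NOT LL(1).

Answer: No. Predict set conflict for T': { 'y' }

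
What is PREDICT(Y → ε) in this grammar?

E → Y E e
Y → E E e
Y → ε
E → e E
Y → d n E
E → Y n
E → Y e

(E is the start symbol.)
PREDICT(Y → ε) = (FIRST(RHS) \ {ε}) ∪ (FOLLOW(Y) if ε ∈ FIRST(RHS), i.e. RHS ⇒* ε)
The right-hand side is ε (FIRST(ε) = { ε }), so the predict set is FOLLOW(Y) = { 'd', 'e', 'n' }
PREDICT(Y → ε) = { 'd', 'e', 'n' }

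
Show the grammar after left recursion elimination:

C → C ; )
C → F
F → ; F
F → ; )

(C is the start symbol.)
C → F C'
C' → ; ) C'
C' → ε
F → ; F
F → ; )

C is directly left-recursive. The standard transformation for
  A → A α₁ | ... | A α_m | β₁ | ... | β_n
is
  A  → β₁ A' | ... | β_n A'
  A' → α₁ A' | ... | α_m A' | ε

C → F becomes C → F C'
C → C ; ) becomes C' → ; ) C'
Add C' → ε

Productions for other non-terminals are unchanged:
  F → ; F
  F → ; )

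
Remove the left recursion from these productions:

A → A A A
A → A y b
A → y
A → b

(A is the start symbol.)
A → y A'
A → b A'
A' → A A A'
A' → y b A'
A' → ε

A is directly left-recursive. The standard transformation for
  A → A α₁ | ... | A α_m | β₁ | ... | β_n
is
  A  → β₁ A' | ... | β_n A'
  A' → α₁ A' | ... | α_m A' | ε

A → y becomes A → y A'
A → b becomes A → b A'
A → A A A becomes A' → A A A'
A → A y b becomes A' → y b A'
Add A' → ε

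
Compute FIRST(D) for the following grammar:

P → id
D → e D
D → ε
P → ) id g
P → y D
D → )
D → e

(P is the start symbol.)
To compute FIRST(D), examine every production with D on the left-hand side, reading each right-hand side left to right until a non-nullable symbol is reached.

From D → e D:
  - e is a terminal: add 'e' and stop
From D → ε:
  - ε-production, so ε ∈ FIRST(D)
From D → ):
  - ')' is a terminal: add ')' and stop
From D → e:
  - e is a terminal: add 'e' and stop

Collecting: FIRST(D) = { ')', 'e', ε }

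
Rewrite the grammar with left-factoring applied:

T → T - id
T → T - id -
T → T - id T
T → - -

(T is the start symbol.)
T → T - id T'
T' → ε
T' → -
T' → T
T → - -

Left-factoring transforms A → αβ₁ | αβ₂ into A → αA' and A' → β₁ | β₂
(α is the longest common prefix among the alternatives). Repeat until
no nonterminal has two alternatives with a common prefix.

Round 1: T has alternatives sharing prefix 'T - id'. Introduce T': T → T - id T'
  Add: T' → ε
  Add: T' → -
  Add: T' → T

No remaining common prefixes — done.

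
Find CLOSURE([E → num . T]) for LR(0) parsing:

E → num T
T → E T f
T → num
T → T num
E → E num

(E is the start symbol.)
{ [E → . E num], [E → . num T], [E → num . T], [T → . E T f], [T → . T num], [T → . num] }

Start with: [E → num . T]
  [E → num . T] has the dot before T: add [T → . E T f], [T → . num], [T → . T num]
  [T → . E T f] has the dot before E: add [E → . num T], [E → . E num]
No further items can be added.

CLOSURE = { [E → . E num], [E → . num T], [E → num . T], [T → . E T f], [T → . T num], [T → . num] }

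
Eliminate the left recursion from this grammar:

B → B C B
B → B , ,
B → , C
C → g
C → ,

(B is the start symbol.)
B is directly left-recursive. The standard transformation for
  A → A α₁ | ... | A α_m | β₁ | ... | β_n
is
  A  → β₁ A' | ... | β_n A'
  A' → α₁ A' | ... | α_m A' | ε

B → , C becomes B → , C B'
B → B C B becomes B' → C B B'
B → B , , becomes B' → , , B'
Add B' → ε

Productions for other non-terminals are unchanged:
  C → g
  C → ,

Resulting grammar:
B → , C B'
B' → C B B'
B' → , , B'
B' → ε
C → g
C → ,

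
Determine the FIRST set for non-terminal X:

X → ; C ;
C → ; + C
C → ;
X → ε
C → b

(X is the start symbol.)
{ ';', ε }

To compute FIRST(X), examine every production with X on the left-hand side, reading each right-hand side left to right until a non-nullable symbol is reached.

From X → ; C ;:
  - ';' is a terminal: add ';' and stop
From X → ε:
  - ε-production, so ε ∈ FIRST(X)

Collecting: FIRST(X) = { ';', ε }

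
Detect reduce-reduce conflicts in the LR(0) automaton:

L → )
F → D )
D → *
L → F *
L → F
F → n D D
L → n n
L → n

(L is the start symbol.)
No reduce-reduce conflicts

A reduce-reduce conflict occurs when an LR(0) state has two complete items [A → α .] and [B → β .] — both call for a reduction, and with no lookahead the parser cannot choose between them.

Augment with L' → L and build the canonical LR(0) collection (I0 = CLOSURE({[L' → . L]}), then GOTO on every symbol after a dot until no new states appear). It has 12 states:
  I0: { [D → . *], [F → . D )], [F → . n D D], [L → . )], [L → . F *], [L → . F], [L → . n n], [L → . n], [L' → . L] }  — shift
  I1: { [L → ) .] }  — reduce
  I2: { [D → * .] }  — reduce
  I3: { [F → D . )] }  — shift
  I4: { [L → F . *], [L → F .] }  — shift, reduce
  I5: { [L' → L .] }  — accept
  I6: { [D → . *], [F → n . D D], [L → n . n], [L → n .] }  — shift, reduce
  I7: { [D → . *], [F → n D . D] }  — shift
  I8: { [L → n n .] }  — reduce
  I9: { [F → n D D .] }  — reduce
  I10: { [L → F * .] }  — reduce
  I11: { [F → D ) .] }  — reduce

No state contains more than one complete item.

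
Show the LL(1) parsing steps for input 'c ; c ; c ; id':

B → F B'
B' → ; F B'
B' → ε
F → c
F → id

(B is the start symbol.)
Stack is shown with the top on the left.

Stack     Input             Action
----------------------------------
B $       c ; c ; c ; id $  output B → F B'
F B' $    c ; c ; c ; id $  output F → c
c B' $    c ; c ; c ; id $  match 'c'
B' $      ; c ; c ; id $    output B' → ; F B'
; F B' $  ; c ; c ; id $    match ';'
F B' $    c ; c ; id $      output F → c
c B' $    c ; c ; id $      match 'c'
B' $      ; c ; id $        output B' → ; F B'
; F B' $  ; c ; id $        match ';'
F B' $    c ; id $          output F → c
c B' $    c ; id $          match 'c'
B' $      ; id $            output B' → ; F B'
; F B' $  ; id $            match ';'
F B' $    id $              output F → id
id B' $   id $              match 'id'
B' $      $                 output B' → ε
$         $                 accept

The string is accepted.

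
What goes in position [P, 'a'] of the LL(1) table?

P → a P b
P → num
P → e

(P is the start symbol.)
To find M[P, 'a'], we find productions for P where 'a' is in the predict set (PREDICT(N → α) = (FIRST(α) \ {ε}) ∪ (FOLLOW(N) if α ⇒* ε)).

P → a P b: PREDICT = { 'a' }
  'a' is in predict set, so this production goes in M[P, 'a']
P → num: PREDICT = { 'num' }
P → e: PREDICT = { 'e' }

M[P, 'a'] = P → a P b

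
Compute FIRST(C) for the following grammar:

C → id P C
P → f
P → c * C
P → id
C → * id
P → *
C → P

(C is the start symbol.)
FIRST sets of the other non-terminals involved (by the same procedure, iterated to a fixed point):
  FIRST(P) = { '*', 'c', 'f', 'id' }

From C → id P C:
  - id is a terminal: add 'id' and stop
From C → * id:
  - '*' is a terminal: add '*' and stop
From C → P:
  - P is a non-terminal: add FIRST(P) \ {ε} = { '*', 'c', 'f', 'id' }
    P is not nullable, so stop

Collecting: FIRST(C) = { '*', 'c', 'f', 'id' }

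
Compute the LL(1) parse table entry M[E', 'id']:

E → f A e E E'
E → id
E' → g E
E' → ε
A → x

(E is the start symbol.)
Empty (error entry)

To find M[E', 'id'], we find productions for E' where 'id' is in the predict set (PREDICT(N → α) = (FIRST(α) \ {ε}) ∪ (FOLLOW(N) if α ⇒* ε)).

Relevant sets:
  FOLLOW(E') = { $, 'g' }

E' → g E: PREDICT = { 'g' }
E' → ε: PREDICT = { $, 'g' }

M[E', 'id'] is empty (no production applies)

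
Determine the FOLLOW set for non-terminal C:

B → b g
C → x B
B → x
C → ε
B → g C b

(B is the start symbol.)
{ 'b' }

To compute FOLLOW(C), find every occurrence of C on a right-hand side N → α C β: add FIRST(β) \ {ε}, and if β is empty or nullable also add FOLLOW(N). Iterate to a fixed point.

In B → g C b: C is followed by b, add FIRST(b) \ {ε} = { 'b' }

Taking the union: FOLLOW(C) = { 'b' }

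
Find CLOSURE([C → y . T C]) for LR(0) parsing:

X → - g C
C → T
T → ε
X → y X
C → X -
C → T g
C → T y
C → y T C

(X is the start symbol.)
{ [C → y . T C], [T → .] }

Start with: [C → y . T C]
  [C → y . T C] has the dot before T: add [T → .]
No further items can be added.

CLOSURE = { [C → y . T C], [T → .] }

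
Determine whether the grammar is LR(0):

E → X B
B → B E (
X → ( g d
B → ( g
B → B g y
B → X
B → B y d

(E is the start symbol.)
A grammar is LR(0) if no state in the canonical LR(0) collection has:
  - both a shift item (dot before a terminal) and a complete item (shift-reduce conflict), or
  - two or more complete items (reduce-reduce conflict; the accept item [E' → E .] counts as a complete item here).

Augment with E' → E and build the canonical LR(0) collection (I0 = CLOSURE({[E' → . E]}), then GOTO on every symbol after a dot until no new states appear). It has 16 states:
  I0: { [E → . X B], [E' → . E], [X → . ( g d] }  — shift
  I1: { [X → ( . g d] }  — shift
  I2: { [E' → E .] }  — accept
  I3: { [B → . ( g], [B → . B E (], [B → . B g y], [B → . B y d], [B → . X], [E → X . B], [X → . ( g d] }  — shift
  I4: { [B → ( . g], [X → ( . g d] }  — shift
  I5: { [B → B . E (], [B → B . g y], [B → B . y d], [E → . X B], [E → X B .], [X → . ( g d] }  — shift, reduce
  I6: { [B → X .] }  — reduce
  I7: { [B → B E . (] }  — shift
  I8: { [B → B g . y] }  — shift
  I9: { [B → B y . d] }  — shift
  I10: { [B → B y d .] }  — reduce
  I11: { [B → B g y .] }  — reduce
  I12: { [B → B E ( .] }  — reduce
  I13: { [B → ( g .], [X → ( g . d] }  — shift, reduce
  I14: { [X → ( g d .] }  — reduce
  I15: { [X → ( g . d] }  — shift

Conflict in state I5:
  Shift-reduce conflict between [E → X B .] and [B → B . g y]
So the grammar is NOT LR(0).

Answer: No. Shift-reduce conflict between [E → X B .] and [B → B . g y]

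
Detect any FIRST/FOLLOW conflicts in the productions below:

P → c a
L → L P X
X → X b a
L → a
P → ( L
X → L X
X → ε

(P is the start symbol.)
Yes. X → X b a with FOLLOW(X) on { 'a', 'b' }; X → L X with FOLLOW(X) on { 'a' }

Nullable non-terminals: X.
FIRST sets used below: FIRST(X) = { 'a', 'b', ε }, FIRST(L) = { 'a' }

X: nullable alternative(s) X → ε; FOLLOW(X) = { $, '(', 'a', 'b', 'c' }
  X → X b a: FIRST \ {ε} = { 'a', 'b' } — overlaps FOLLOW(X) on { 'a', 'b' }: CONFLICT
  X → L X: FIRST \ {ε} = { 'a' } — overlaps FOLLOW(X) on { 'a' }: CONFLICT
  X → ε: FIRST \ {ε} = { } — this is the only nullable alternative, skip

L, P have no nullable alternative, so no FIRST/FOLLOW check is needed there.

So the grammar has 2 FIRST/FOLLOW conflicts (marked CONFLICT above).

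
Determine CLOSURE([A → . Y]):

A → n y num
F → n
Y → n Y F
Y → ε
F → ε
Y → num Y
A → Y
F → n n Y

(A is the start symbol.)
{ [A → . Y], [Y → . n Y F], [Y → . num Y], [Y → .] }

To compute CLOSURE, for each item [A → α.Bβ] where B is a non-terminal, add [B → .γ] for all productions B → γ; repeat for the newly added items until nothing changes.

Start with: [A → . Y]
  [A → . Y] has the dot before Y: add [Y → . n Y F], [Y → .], [Y → . num Y]
No further items can be added.

CLOSURE = { [A → . Y], [Y → . n Y F], [Y → . num Y], [Y → .] }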